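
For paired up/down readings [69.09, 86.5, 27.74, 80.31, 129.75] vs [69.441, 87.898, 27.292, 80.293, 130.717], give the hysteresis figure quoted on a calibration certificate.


|69.09 - 69.441| = 0.3510
|86.5 - 87.898| = 1.3980
|27.74 - 27.292| = 0.4480
|80.31 - 80.293| = 0.0170
|129.75 - 130.717| = 0.9670
hysteresis = max(diffs) = 1.3980

1.3980


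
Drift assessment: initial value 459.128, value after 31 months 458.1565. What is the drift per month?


rate = (v2 - v1) / months
= (458.1565 - 459.128) / 31
= -0.9715 / 31
= -0.0313

-0.0313


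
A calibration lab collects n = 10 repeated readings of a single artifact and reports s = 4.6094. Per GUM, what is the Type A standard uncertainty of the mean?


u_A = s / sqrt(n)
u_A = 4.6094 / sqrt(10)
u_A = 4.6094 / 3.1622777
u_A = 1.4576

1.4576


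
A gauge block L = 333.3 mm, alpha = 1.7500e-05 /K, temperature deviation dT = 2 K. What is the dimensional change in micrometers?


dL = L * alpha * dT
= 333.3 * 1.7500e-05 * 2
= 0.0116655 mm
dL_um = 0.0116655 * 1000 = 11.6655 um

11.6655


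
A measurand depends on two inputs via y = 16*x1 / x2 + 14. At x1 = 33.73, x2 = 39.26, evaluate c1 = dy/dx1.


y = 16*x1 / x2 + 14
dy/dx1 = 16/x2
Evaluate at x2 = 39.26: c1 = 16 / 39.26
c1 = 0.4075

0.4075


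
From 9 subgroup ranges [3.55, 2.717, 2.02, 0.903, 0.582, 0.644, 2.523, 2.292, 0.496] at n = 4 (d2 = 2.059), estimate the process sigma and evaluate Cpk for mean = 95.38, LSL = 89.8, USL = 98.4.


R_bar = (3.55 + 2.717 + 2.02 + 0.903 + 0.582 + 0.644 + 2.523 + 2.292 + 0.496) / 9 = 1.7474444
sigma = R_bar / d2 = 1.7474444 / 2.059 = 0.84868596
Cp = (USL - LSL)/(6*sigma) = (98.4 - 89.8)/(6*0.84868596) = 1.6889
Cpu = (98.4 - 95.38)/(3*0.84868596) = 1.1861
Cpl = (95.38 - 89.8)/(3*0.84868596) = 2.1916
Cpk = min(Cpu, Cpl) = 1.1861

1.1861


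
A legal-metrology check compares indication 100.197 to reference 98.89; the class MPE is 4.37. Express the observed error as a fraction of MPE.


e = indication - reference = 100.197 - 98.89 = 1.3070
|e| = 1.3070
ratio = |e| / MPE = 1.3070 / 4.37
ratio = 0.2991

0.2991


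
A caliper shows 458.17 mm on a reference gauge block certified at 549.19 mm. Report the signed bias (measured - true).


Systematic error = measured - true
= 458.17 - 549.19
= -91.0200

-91.0200


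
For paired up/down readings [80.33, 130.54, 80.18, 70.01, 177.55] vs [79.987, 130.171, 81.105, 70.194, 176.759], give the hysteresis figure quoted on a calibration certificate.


|80.33 - 79.987| = 0.3430
|130.54 - 130.171| = 0.3690
|80.18 - 81.105| = 0.9250
|70.01 - 70.194| = 0.1840
|177.55 - 176.759| = 0.7910
hysteresis = max(diffs) = 0.9250

0.9250


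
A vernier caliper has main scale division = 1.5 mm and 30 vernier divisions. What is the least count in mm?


LC = MSD / n_div
= 1.5 / 30
= 0.0500

0.0500


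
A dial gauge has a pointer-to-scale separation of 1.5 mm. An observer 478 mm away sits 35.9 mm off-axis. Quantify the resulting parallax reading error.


error = h * offset / d
= 1.5 * 35.9 / 478
= 0.1127

0.1127


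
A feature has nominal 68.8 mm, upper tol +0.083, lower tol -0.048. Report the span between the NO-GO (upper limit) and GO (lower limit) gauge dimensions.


GO = nominal - lower_tol (smallest hole = maximum material condition)
GO = 68.8 - 0.048 = 68.752
NO-GO = nominal + upper_tol (largest hole = least material condition)
NO-GO = 68.8 + 0.083 = 68.883
spread = NO-GO - GO = 68.883 - 68.752 = 0.1310

0.1310


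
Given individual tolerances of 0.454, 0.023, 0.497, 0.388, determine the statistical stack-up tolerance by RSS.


RSS = sqrt(0.454^2 + 0.023^2 + 0.497^2 + 0.388^2)
= sqrt(0.604198)
= 0.7773

0.7773


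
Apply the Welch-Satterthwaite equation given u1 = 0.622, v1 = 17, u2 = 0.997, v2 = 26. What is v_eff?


uc = sqrt(u1^2 + u2^2) = sqrt(0.622^2 + 0.997^2) = 1.175114
v_eff = uc^4 / (u1^4/v1 + u2^4/v2)
= 1.175114^4 / (0.622^4/17 + 0.997^4/26)
= 1.9068652 / 0.046806733
v_eff = 40.7391

40.7391


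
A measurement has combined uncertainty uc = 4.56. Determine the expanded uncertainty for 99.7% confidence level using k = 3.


U = k * uc
U = 3 * 4.56
U = 13.6800

13.6800


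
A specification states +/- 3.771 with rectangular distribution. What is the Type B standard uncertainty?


u_B = half_width / sqrt(3)
u_B = 3.771 / 1.7320508
u_B = 2.1772

2.1772


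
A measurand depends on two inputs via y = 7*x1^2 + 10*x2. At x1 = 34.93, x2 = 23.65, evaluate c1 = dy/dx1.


y = 7*x1^2 + 10*x2
dy/dx1 = 2*7*x1
Evaluate at x1 = 34.93: c1 = 14 * 34.93
c1 = 489.0200

489.0200


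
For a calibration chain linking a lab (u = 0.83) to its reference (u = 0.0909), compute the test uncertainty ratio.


TUR = u_lab / u_ref
= 0.83 / 0.0909
= 9.1309

9.1309


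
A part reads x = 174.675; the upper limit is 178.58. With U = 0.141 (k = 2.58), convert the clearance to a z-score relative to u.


u = U / k = 0.141 / 2.58 = 0.054651163
margin = |USL - x| = |178.58 - 174.675| = 3.905
z = margin / u = 3.905 / 0.054651163
z = 71.4532

71.4532


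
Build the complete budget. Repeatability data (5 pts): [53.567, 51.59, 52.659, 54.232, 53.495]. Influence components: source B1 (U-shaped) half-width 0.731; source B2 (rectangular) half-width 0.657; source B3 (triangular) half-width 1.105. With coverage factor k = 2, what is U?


mean = (53.567 + 51.59 + 52.659 + 54.232 + 53.495) / 5 = 53.1086
s = sqrt(sum((x - mean)^2)/(n-1)) = 1.0160892
u_A = s / sqrt(n) = 1.0160892 / sqrt(5) = 0.4544089
u_B1 = 0.731 / sqrt(2) = 0.51689506
u_B2 = 0.657 / sqrt(3) = 0.37931913
u_B3 = 1.105 / sqrt(6) = 0.45111436
uc = sqrt(0.4544089^2 + 0.51689506^2 + 0.37931913^2 + 0.45111436^2) = 0.90612092
U = k * uc = 2 * 0.90612092
U = 1.8122

1.8122


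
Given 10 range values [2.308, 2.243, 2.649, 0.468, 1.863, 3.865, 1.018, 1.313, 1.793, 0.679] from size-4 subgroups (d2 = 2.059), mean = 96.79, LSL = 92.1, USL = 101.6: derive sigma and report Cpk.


R_bar = (2.308 + 2.243 + 2.649 + 0.468 + 1.863 + 3.865 + 1.018 + 1.313 + 1.793 + 0.679) / 10 = 1.8199
sigma = R_bar / d2 = 1.8199 / 2.059 = 0.88387567
Cp = (USL - LSL)/(6*sigma) = (101.6 - 92.1)/(6*0.88387567) = 1.7914
Cpu = (101.6 - 96.79)/(3*0.88387567) = 1.8140
Cpl = (96.79 - 92.1)/(3*0.88387567) = 1.7687
Cpk = min(Cpu, Cpl) = 1.7687

1.7687


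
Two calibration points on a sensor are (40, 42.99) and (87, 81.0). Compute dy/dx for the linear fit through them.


slope = (y2 - y1) / (x2 - x1)
= (81.0 - 42.99) / (87 - 40)
= 38.0100 / 47
= 0.8087

0.8087


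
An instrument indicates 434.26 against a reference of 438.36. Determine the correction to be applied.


Correction = standard - reading
= 438.36 - 434.26
= 4.1000

4.1000


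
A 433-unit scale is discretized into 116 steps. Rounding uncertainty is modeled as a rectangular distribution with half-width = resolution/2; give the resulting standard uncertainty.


resolution = range / divisions
resolution = 433 / 116 = 3.7327586
u_res = resolution / (2*sqrt(3))
u_res = 3.7327586 / 3.4641016
u_res = 1.0776

1.0776


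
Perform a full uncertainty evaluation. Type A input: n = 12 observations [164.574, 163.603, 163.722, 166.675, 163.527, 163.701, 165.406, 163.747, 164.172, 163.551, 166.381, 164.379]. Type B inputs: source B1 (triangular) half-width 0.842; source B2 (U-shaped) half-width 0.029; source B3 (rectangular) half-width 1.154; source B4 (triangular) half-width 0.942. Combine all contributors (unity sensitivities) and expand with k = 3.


mean = (164.574 + 163.603 + 163.722 + 166.675 + 163.527 + 163.701 + 165.406 + 163.747 + 164.172 + 163.551 + 166.381 + 164.379) / 12 = 164.4531667
s = sqrt(sum((x - mean)^2)/(n-1)) = 1.1141093
u_A = s / sqrt(n) = 1.1141093 / sqrt(12) = 0.32161565
u_B1 = 0.842 / sqrt(6) = 0.34374506
u_B2 = 0.029 / sqrt(2) = 0.020506097
u_B3 = 1.154 / sqrt(3) = 0.66626221
u_B4 = 0.942 / sqrt(6) = 0.38456989
uc = sqrt(0.32161565^2 + 0.34374506^2 + 0.020506097^2 + 0.66626221^2 + 0.38456989^2) = 0.90211813
U = k * uc = 3 * 0.90211813
U = 2.7064

2.7064


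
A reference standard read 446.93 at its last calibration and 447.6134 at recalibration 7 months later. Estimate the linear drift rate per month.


rate = (v2 - v1) / months
= (447.6134 - 446.93) / 7
= 0.6834 / 7
= 0.0976

0.0976


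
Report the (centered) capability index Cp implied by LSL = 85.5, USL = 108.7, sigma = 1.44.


Cp = (USL - LSL) / (6 * sigma)
= (108.7 - 85.5) / (6 * 1.44)
= 23.2000 / 8.6400
= 2.6852

2.6852


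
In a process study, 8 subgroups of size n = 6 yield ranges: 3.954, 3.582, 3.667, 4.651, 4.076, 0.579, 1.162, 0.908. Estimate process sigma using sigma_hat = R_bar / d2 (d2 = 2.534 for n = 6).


R_bar = (3.954 + 3.582 + 3.667 + 4.651 + 4.076 + 0.579 + 1.162 + 0.908) / 8
R_bar = 22.579 / 8 = 2.822375
sigma_hat = R_bar / d2 = 2.822375 / 2.534 = 1.1138

1.1138


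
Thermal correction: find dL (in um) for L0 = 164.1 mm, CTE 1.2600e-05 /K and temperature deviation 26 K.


dL = L * alpha * dT
= 164.1 * 1.2600e-05 * 26
= 0.0537592 mm
dL_um = 0.0537592 * 1000 = 53.7592 um

53.7592


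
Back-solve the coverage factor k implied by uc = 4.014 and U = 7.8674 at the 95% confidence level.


k = U / uc
k = 7.8674 / 4.014
k = 1.96

1.96


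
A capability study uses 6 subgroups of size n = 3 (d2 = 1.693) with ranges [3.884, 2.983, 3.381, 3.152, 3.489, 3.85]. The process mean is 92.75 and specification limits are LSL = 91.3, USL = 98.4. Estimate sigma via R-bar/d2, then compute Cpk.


R_bar = (3.884 + 2.983 + 3.381 + 3.152 + 3.489 + 3.85) / 6 = 3.4565
sigma = R_bar / d2 = 3.4565 / 1.693 = 2.0416421
Cp = (USL - LSL)/(6*sigma) = (98.4 - 91.3)/(6*2.0416421) = 0.5796
Cpu = (98.4 - 92.75)/(3*2.0416421) = 0.9225
Cpl = (92.75 - 91.3)/(3*2.0416421) = 0.2367
Cpk = min(Cpu, Cpl) = 0.2367

0.2367


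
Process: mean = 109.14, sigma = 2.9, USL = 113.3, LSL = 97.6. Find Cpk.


Cpu = (USL - mean) / (3*sigma) = (113.3 - 109.14) / (3*2.9) = 0.4782
Cpl = (mean - LSL) / (3*sigma) = (109.14 - 97.6) / (3*2.9) = 1.3264
Cpk = min(Cpu, Cpl) = 0.4782

0.4782


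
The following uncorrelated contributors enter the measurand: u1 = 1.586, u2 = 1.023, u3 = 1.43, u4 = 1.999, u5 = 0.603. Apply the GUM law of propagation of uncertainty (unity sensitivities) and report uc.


uc = sqrt(1.586^2 + 1.023^2 + 1.43^2 + 1.999^2 + 0.603^2)
uc = sqrt(9.966435)
uc = 3.1570

3.1570


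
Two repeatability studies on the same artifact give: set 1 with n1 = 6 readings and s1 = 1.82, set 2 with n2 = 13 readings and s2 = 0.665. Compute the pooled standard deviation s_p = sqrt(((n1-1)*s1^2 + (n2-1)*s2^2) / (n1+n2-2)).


s_p = sqrt(((n1-1)*s1^2 + (n2-1)*s2^2) / (n1+n2-2))
numerator = (6-1)*1.82^2 + (13-1)*0.665^2 = 16.562 + 5.3067 = 21.8687
denominator = 6 + 13 - 2 = 17
s_p^2 = 21.8687 / 17 = 1.2863941
s_p = sqrt(1.2863941) = 1.1342

1.1342


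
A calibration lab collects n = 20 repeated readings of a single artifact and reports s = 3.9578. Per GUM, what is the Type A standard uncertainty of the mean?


u_A = s / sqrt(n)
u_A = 3.9578 / sqrt(20)
u_A = 3.9578 / 4.472136
u_A = 0.8850

0.8850


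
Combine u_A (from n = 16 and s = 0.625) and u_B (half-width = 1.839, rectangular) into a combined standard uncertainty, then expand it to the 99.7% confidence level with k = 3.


u_A = s / sqrt(n) = 0.625 / sqrt(16) = 0.15625
u_B = half_width / sqrt(3) = 1.839 / sqrt(3) = 1.0617471
uc = sqrt(u_A^2 + u_B^2) = sqrt(0.15625^2 + 1.0617471^2) = 1.0731826
U = k * uc = 3 * 1.0731826
U = 3.2195

3.2195


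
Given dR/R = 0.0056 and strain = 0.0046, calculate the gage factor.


GF = (dR/R) / epsilon
= 0.0056 / 0.0046
= 1.2174

1.2174


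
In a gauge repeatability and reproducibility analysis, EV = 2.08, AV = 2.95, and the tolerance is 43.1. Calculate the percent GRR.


GRR = sqrt(EV^2 + AV^2) = sqrt(2.08^2 + 2.95^2) = 3.6095568
%GRR = GRR / tol * 100 = 3.6095568 / 43.1 * 100
%GRR = 8.3748

8.3748


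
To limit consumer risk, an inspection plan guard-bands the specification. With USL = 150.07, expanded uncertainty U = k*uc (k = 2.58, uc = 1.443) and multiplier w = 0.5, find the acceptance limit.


U = k * uc = 2.58 * 1.443 = 3.72294
guard band g = w * U = 0.5 * 3.72294 = 1.86147
AL = USL - g = 150.07 - 1.86147
AL = 148.2085

148.2085


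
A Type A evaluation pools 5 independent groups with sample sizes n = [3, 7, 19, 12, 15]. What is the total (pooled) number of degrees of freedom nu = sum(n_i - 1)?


nu = sum_i (n_i - 1)
nu = ((3 - 1) + (7 - 1) + (19 - 1) + (12 - 1) + (15 - 1))
nu = 2 + 6 + 18 + 11 + 14
nu = 51

51


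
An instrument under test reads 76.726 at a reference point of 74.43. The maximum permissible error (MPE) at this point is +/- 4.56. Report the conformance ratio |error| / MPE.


e = indication - reference = 76.726 - 74.43 = 2.2960
|e| = 2.2960
ratio = |e| / MPE = 2.2960 / 4.56
ratio = 0.5035

0.5035


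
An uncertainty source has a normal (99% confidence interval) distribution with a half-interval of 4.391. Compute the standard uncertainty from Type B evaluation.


u_B = half_width / 2.576
u_B = 4.391 / 2.576
u_B = 1.7046

1.7046


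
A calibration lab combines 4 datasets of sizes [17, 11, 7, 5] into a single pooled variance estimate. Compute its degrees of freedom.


nu = sum_i (n_i - 1)
nu = ((17 - 1) + (11 - 1) + (7 - 1) + (5 - 1))
nu = 16 + 10 + 6 + 4
nu = 36

36


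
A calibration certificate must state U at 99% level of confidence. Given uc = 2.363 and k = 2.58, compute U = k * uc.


U = k * uc
U = 2.58 * 2.363
U = 6.0965

6.0965


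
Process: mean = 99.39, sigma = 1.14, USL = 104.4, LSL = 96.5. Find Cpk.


Cpu = (USL - mean) / (3*sigma) = (104.4 - 99.39) / (3*1.14) = 1.4649
Cpl = (mean - LSL) / (3*sigma) = (99.39 - 96.5) / (3*1.14) = 0.8450
Cpk = min(Cpu, Cpl) = 0.8450

0.8450


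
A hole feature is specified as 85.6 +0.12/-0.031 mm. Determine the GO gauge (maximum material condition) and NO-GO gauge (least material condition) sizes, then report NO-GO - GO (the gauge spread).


GO = nominal - lower_tol (smallest hole = maximum material condition)
GO = 85.6 - 0.031 = 85.569
NO-GO = nominal + upper_tol (largest hole = least material condition)
NO-GO = 85.6 + 0.12 = 85.72
spread = NO-GO - GO = 85.72 - 85.569 = 0.1510

0.1510


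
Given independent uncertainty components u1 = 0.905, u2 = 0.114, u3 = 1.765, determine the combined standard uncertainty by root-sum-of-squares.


uc = sqrt(0.905^2 + 0.114^2 + 1.765^2)
uc = sqrt(3.947246)
uc = 1.9868

1.9868


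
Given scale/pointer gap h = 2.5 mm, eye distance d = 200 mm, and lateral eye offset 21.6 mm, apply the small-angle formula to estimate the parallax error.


error = h * offset / d
= 2.5 * 21.6 / 200
= 0.2700

0.2700


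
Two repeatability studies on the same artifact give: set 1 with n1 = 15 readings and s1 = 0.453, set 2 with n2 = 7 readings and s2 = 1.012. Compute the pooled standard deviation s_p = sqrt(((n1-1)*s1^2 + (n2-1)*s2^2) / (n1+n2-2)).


s_p = sqrt(((n1-1)*s1^2 + (n2-1)*s2^2) / (n1+n2-2))
numerator = (15-1)*0.453^2 + (7-1)*1.012^2 = 2.872926 + 6.144864 = 9.01779
denominator = 15 + 7 - 2 = 20
s_p^2 = 9.01779 / 20 = 0.4508895
s_p = sqrt(0.4508895) = 0.6715

0.6715


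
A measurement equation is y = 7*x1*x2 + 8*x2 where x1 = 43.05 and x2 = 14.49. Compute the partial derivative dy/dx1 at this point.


y = 7*x1*x2 + 8*x2
dy/dx1 = 7*x2
Evaluate at x2 = 14.49: c1 = 7 * 14.49
c1 = 101.4300

101.4300


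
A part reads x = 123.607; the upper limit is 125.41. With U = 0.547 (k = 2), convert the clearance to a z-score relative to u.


u = U / k = 0.547 / 2 = 0.2735
margin = |USL - x| = |125.41 - 123.607| = 1.803
z = margin / u = 1.803 / 0.2735
z = 6.5923

6.5923


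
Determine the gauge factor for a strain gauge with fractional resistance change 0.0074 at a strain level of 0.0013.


GF = (dR/R) / epsilon
= 0.0074 / 0.0013
= 5.6923

5.6923


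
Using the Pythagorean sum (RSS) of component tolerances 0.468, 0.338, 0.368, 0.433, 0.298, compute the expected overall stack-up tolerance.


RSS = sqrt(0.468^2 + 0.338^2 + 0.368^2 + 0.433^2 + 0.298^2)
= sqrt(0.744985)
= 0.8631

0.8631


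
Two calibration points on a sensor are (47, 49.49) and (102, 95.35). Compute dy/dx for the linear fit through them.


slope = (y2 - y1) / (x2 - x1)
= (95.35 - 49.49) / (102 - 47)
= 45.8600 / 55
= 0.8338

0.8338


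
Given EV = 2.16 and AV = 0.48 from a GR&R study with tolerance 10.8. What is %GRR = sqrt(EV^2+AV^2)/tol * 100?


GRR = sqrt(EV^2 + AV^2) = sqrt(2.16^2 + 0.48^2) = 2.2126907
%GRR = GRR / tol * 100 = 2.2126907 / 10.8 * 100
%GRR = 20.4879

20.4879


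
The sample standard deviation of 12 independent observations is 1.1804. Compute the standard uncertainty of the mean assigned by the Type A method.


u_A = s / sqrt(n)
u_A = 1.1804 / sqrt(12)
u_A = 1.1804 / 3.4641016
u_A = 0.3408

0.3408


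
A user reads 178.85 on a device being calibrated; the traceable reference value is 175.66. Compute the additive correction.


Correction = standard - reading
= 175.66 - 178.85
= -3.1900

-3.1900


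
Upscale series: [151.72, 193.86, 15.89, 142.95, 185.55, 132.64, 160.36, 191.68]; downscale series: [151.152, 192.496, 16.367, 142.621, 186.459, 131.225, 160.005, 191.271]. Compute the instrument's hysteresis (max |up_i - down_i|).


|151.72 - 151.152| = 0.5680
|193.86 - 192.496| = 1.3640
|15.89 - 16.367| = 0.4770
|142.95 - 142.621| = 0.3290
|185.55 - 186.459| = 0.9090
|132.64 - 131.225| = 1.4150
|160.36 - 160.005| = 0.3550
|191.68 - 191.271| = 0.4090
hysteresis = max(diffs) = 1.4150

1.4150


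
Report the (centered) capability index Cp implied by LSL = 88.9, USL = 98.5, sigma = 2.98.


Cp = (USL - LSL) / (6 * sigma)
= (98.5 - 88.9) / (6 * 2.98)
= 9.6000 / 17.8800
= 0.5369

0.5369


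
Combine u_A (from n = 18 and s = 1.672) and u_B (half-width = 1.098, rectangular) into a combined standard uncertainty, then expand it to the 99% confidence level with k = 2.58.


u_A = s / sqrt(n) = 1.672 / sqrt(18) = 0.39409418
u_B = half_width / sqrt(3) = 1.098 / sqrt(3) = 0.6339306
uc = sqrt(u_A^2 + u_B^2) = sqrt(0.39409418^2 + 0.6339306^2) = 0.74644372
U = k * uc = 2.58 * 0.74644372
U = 1.9258

1.9258


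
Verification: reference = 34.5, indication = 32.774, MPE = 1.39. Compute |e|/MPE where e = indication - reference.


e = indication - reference = 32.774 - 34.5 = -1.7260
|e| = 1.7260
ratio = |e| / MPE = 1.7260 / 1.39
ratio = 1.2417

1.2417


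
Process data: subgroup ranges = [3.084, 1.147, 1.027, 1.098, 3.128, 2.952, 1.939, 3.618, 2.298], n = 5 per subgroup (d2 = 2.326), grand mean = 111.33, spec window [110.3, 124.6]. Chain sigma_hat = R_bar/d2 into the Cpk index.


R_bar = (3.084 + 1.147 + 1.027 + 1.098 + 3.128 + 2.952 + 1.939 + 3.618 + 2.298) / 9 = 2.2545556
sigma = R_bar / d2 = 2.2545556 / 2.326 = 0.96928444
Cp = (USL - LSL)/(6*sigma) = (124.6 - 110.3)/(6*0.96928444) = 2.4589
Cpu = (124.6 - 111.33)/(3*0.96928444) = 4.5635
Cpl = (111.33 - 110.3)/(3*0.96928444) = 0.3542
Cpk = min(Cpu, Cpl) = 0.3542

0.3542


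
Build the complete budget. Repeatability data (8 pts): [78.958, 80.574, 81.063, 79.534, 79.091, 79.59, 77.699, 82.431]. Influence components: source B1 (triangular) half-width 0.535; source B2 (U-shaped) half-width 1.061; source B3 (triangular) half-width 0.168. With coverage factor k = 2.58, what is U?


mean = (78.958 + 80.574 + 81.063 + 79.534 + 79.091 + 79.59 + 77.699 + 82.431) / 8 = 79.8675
s = sqrt(sum((x - mean)^2)/(n-1)) = 1.4550728
u_A = s / sqrt(n) = 1.4550728 / sqrt(8) = 0.51444592
u_B1 = 0.535 / sqrt(6) = 0.21841284
u_B2 = 1.061 / sqrt(2) = 0.75024029
u_B3 = 0.168 / sqrt(6) = 0.068585713
uc = sqrt(0.51444592^2 + 0.21841284^2 + 0.75024029^2 + 0.068585713^2) = 0.93804225
U = k * uc = 2.58 * 0.93804225
U = 2.4201

2.4201


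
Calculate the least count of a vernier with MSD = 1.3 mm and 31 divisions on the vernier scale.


LC = MSD / n_div
= 1.3 / 31
= 0.0419

0.0419


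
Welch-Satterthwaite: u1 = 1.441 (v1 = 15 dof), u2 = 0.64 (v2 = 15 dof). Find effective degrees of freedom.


uc = sqrt(u1^2 + u2^2) = sqrt(1.441^2 + 0.64^2) = 1.5767311
v_eff = uc^4 / (u1^4/v1 + u2^4/v2)
= 1.5767311^4 / (1.441^4/15 + 0.64^4/15)
= 6.1805985 / 0.29863637
v_eff = 20.6961

20.6961


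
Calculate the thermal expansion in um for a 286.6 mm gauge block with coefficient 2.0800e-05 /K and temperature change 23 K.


dL = L * alpha * dT
= 286.6 * 2.0800e-05 * 23
= 0.1371094 mm
dL_um = 0.1371094 * 1000 = 137.1094 um

137.1094


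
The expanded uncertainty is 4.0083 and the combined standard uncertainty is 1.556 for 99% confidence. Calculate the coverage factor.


k = U / uc
k = 4.0083 / 1.556
k = 2.576

2.576


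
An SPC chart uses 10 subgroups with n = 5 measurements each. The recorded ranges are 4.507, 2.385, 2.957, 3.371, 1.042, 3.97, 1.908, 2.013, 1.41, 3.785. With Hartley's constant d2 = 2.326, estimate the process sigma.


R_bar = (4.507 + 2.385 + 2.957 + 3.371 + 1.042 + 3.97 + 1.908 + 2.013 + 1.41 + 3.785) / 10
R_bar = 27.348 / 10 = 2.7348
sigma_hat = R_bar / d2 = 2.7348 / 2.326 = 1.1758

1.1758


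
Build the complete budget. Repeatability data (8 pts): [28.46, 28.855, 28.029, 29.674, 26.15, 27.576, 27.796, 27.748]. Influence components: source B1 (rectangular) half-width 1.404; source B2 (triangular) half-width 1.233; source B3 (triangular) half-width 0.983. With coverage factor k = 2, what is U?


mean = (28.46 + 28.855 + 28.029 + 29.674 + 26.15 + 27.576 + 27.796 + 27.748) / 8 = 28.036
s = sqrt(sum((x - mean)^2)/(n-1)) = 1.0311415
u_A = s / sqrt(n) = 1.0311415 / sqrt(8) = 0.36456357
u_B1 = 1.404 / sqrt(3) = 0.81059978
u_B2 = 1.233 / sqrt(6) = 0.50337014
u_B3 = 0.983 / sqrt(6) = 0.40130807
uc = sqrt(0.36456357^2 + 0.81059978^2 + 0.50337014^2 + 0.40130807^2) = 1.0974554
U = k * uc = 2 * 1.0974554
U = 2.1949

2.1949


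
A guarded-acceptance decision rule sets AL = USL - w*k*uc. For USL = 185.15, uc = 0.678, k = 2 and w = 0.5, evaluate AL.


U = k * uc = 2 * 0.678 = 1.356
guard band g = w * U = 0.5 * 1.356 = 0.678
AL = USL - g = 185.15 - 0.678
AL = 184.4720

184.4720


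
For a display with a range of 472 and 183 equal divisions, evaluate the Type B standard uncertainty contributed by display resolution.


resolution = range / divisions
resolution = 472 / 183 = 2.579235
u_res = resolution / (2*sqrt(3))
u_res = 2.579235 / 3.4641016
u_res = 0.7446

0.7446


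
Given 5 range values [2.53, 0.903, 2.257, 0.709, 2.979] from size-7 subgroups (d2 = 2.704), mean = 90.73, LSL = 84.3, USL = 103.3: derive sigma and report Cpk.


R_bar = (2.53 + 0.903 + 2.257 + 0.709 + 2.979) / 5 = 1.8756
sigma = R_bar / d2 = 1.8756 / 2.704 = 0.69363905
Cp = (USL - LSL)/(6*sigma) = (103.3 - 84.3)/(6*0.69363905) = 4.5653
Cpu = (103.3 - 90.73)/(3*0.69363905) = 6.0406
Cpl = (90.73 - 84.3)/(3*0.69363905) = 3.0900
Cpk = min(Cpu, Cpl) = 3.0900

3.0900


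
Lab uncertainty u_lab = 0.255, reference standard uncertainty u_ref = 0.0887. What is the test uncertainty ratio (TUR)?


TUR = u_lab / u_ref
= 0.255 / 0.0887
= 2.8749

2.8749


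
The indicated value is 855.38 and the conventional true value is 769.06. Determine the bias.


Systematic error = measured - true
= 855.38 - 769.06
= 86.3200

86.3200


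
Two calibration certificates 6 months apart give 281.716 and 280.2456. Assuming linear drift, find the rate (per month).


rate = (v2 - v1) / months
= (280.2456 - 281.716) / 6
= -1.4704 / 6
= -0.2451

-0.2451


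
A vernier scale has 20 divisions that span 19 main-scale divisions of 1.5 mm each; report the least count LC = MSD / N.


LC = MSD / n_div
= 1.5 / 20
= 0.0750

0.0750


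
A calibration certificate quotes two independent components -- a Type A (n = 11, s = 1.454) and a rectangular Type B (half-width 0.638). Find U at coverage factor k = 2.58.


u_A = s / sqrt(n) = 1.454 / sqrt(11) = 0.4383975
u_B = half_width / sqrt(3) = 0.638 / sqrt(3) = 0.36834947
uc = sqrt(u_A^2 + u_B^2) = sqrt(0.4383975^2 + 0.36834947^2) = 0.57260257
U = k * uc = 2.58 * 0.57260257
U = 1.4773

1.4773


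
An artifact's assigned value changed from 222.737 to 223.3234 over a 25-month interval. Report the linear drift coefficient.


rate = (v2 - v1) / months
= (223.3234 - 222.737) / 25
= 0.5864 / 25
= 0.0235

0.0235


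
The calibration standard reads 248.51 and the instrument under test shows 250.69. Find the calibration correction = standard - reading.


Correction = standard - reading
= 248.51 - 250.69
= -2.1800

-2.1800


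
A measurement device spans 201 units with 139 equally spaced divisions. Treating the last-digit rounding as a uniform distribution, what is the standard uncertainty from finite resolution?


resolution = range / divisions
resolution = 201 / 139 = 1.4460432
u_res = resolution / (2*sqrt(3))
u_res = 1.4460432 / 3.4641016
u_res = 0.4174

0.4174


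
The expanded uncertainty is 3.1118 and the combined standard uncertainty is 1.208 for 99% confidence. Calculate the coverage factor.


k = U / uc
k = 3.1118 / 1.208
k = 2.576

2.576


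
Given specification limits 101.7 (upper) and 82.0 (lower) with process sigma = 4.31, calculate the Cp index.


Cp = (USL - LSL) / (6 * sigma)
= (101.7 - 82.0) / (6 * 4.31)
= 19.7000 / 25.8600
= 0.7618

0.7618


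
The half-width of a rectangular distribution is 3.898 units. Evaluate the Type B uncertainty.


u_B = half_width / sqrt(3)
u_B = 3.898 / 1.7320508
u_B = 2.2505

2.2505


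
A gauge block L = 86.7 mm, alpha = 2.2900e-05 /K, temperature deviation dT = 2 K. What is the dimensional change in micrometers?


dL = L * alpha * dT
= 86.7 * 2.2900e-05 * 2
= 0.0039709 mm
dL_um = 0.0039709 * 1000 = 3.9709 um

3.9709


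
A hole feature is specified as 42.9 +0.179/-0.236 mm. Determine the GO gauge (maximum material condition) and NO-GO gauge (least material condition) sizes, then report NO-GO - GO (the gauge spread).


GO = nominal - lower_tol (smallest hole = maximum material condition)
GO = 42.9 - 0.236 = 42.664
NO-GO = nominal + upper_tol (largest hole = least material condition)
NO-GO = 42.9 + 0.179 = 43.079
spread = NO-GO - GO = 43.079 - 42.664 = 0.4150

0.4150


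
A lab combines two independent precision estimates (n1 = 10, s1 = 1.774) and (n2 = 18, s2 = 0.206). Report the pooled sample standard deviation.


s_p = sqrt(((n1-1)*s1^2 + (n2-1)*s2^2) / (n1+n2-2))
numerator = (10-1)*1.774^2 + (18-1)*0.206^2 = 28.323684 + 0.721412 = 29.045096
denominator = 10 + 18 - 2 = 26
s_p^2 = 29.045096 / 26 = 1.1171191
s_p = sqrt(1.1171191) = 1.0569

1.0569


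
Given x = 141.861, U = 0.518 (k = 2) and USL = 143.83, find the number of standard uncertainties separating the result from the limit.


u = U / k = 0.518 / 2 = 0.259
margin = |USL - x| = |143.83 - 141.861| = 1.969
z = margin / u = 1.969 / 0.259
z = 7.6023

7.6023


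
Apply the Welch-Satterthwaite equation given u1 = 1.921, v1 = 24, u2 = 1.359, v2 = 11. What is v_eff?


uc = sqrt(u1^2 + u2^2) = sqrt(1.921^2 + 1.359^2) = 2.353109
v_eff = uc^4 / (u1^4/v1 + u2^4/v2)
= 2.353109^4 / (1.921^4/24 + 1.359^4/11)
= 30.65972 / 0.87749974
v_eff = 34.9399

34.9399


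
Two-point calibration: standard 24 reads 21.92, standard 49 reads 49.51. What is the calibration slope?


slope = (y2 - y1) / (x2 - x1)
= (49.51 - 21.92) / (49 - 24)
= 27.5900 / 25
= 1.1036

1.1036


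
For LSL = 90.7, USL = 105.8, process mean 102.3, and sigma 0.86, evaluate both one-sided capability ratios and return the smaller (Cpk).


Cpu = (USL - mean) / (3*sigma) = (105.8 - 102.3) / (3*0.86) = 1.3566
Cpl = (mean - LSL) / (3*sigma) = (102.3 - 90.7) / (3*0.86) = 4.4961
Cpk = min(Cpu, Cpl) = 1.3566

1.3566


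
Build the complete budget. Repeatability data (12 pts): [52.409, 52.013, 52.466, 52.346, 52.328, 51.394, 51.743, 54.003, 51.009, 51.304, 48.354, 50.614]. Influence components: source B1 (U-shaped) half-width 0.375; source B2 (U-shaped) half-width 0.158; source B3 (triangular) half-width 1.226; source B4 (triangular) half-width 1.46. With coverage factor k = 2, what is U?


mean = (52.409 + 52.013 + 52.466 + 52.346 + 52.328 + 51.394 + 51.743 + 54.003 + 51.009 + 51.304 + 48.354 + 50.614) / 12 = 51.66525
s = sqrt(sum((x - mean)^2)/(n-1)) = 1.3615939
u_A = s / sqrt(n) = 1.3615939 / sqrt(12) = 0.3930583
u_B1 = 0.375 / sqrt(2) = 0.26516504
u_B2 = 0.158 / sqrt(2) = 0.11172287
u_B3 = 1.226 / sqrt(6) = 0.5005124
u_B4 = 1.46 / sqrt(6) = 0.5960425
uc = sqrt(0.3930583^2 + 0.26516504^2 + 0.11172287^2 + 0.5005124^2 + 0.5960425^2) = 0.9181877
U = k * uc = 2 * 0.9181877
U = 1.8364

1.8364


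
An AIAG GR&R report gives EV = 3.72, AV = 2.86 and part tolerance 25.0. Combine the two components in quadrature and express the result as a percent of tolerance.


GRR = sqrt(EV^2 + AV^2) = sqrt(3.72^2 + 2.86^2) = 4.6923342
%GRR = GRR / tol * 100 = 4.6923342 / 25.0 * 100
%GRR = 18.7693

18.7693


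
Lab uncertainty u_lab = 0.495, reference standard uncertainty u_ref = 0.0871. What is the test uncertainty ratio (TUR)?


TUR = u_lab / u_ref
= 0.495 / 0.0871
= 5.6831

5.6831


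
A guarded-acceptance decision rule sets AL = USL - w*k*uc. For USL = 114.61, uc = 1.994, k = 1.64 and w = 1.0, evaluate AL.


U = k * uc = 1.64 * 1.994 = 3.27016
guard band g = w * U = 1.0 * 3.27016 = 3.27016
AL = USL - g = 114.61 - 3.27016
AL = 111.3398

111.3398


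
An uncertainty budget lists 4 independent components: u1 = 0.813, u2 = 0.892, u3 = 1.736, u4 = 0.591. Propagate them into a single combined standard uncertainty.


uc = sqrt(0.813^2 + 0.892^2 + 1.736^2 + 0.591^2)
uc = sqrt(4.81961)
uc = 2.1954

2.1954


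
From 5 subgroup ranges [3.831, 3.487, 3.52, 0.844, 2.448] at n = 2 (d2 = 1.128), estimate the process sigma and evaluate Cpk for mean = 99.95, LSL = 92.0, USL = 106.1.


R_bar = (3.831 + 3.487 + 3.52 + 0.844 + 2.448) / 5 = 2.826
sigma = R_bar / d2 = 2.826 / 1.128 = 2.5053191
Cp = (USL - LSL)/(6*sigma) = (106.1 - 92.0)/(6*2.5053191) = 0.9380
Cpu = (106.1 - 99.95)/(3*2.5053191) = 0.8183
Cpl = (99.95 - 92.0)/(3*2.5053191) = 1.0577
Cpk = min(Cpu, Cpl) = 0.8183

0.8183


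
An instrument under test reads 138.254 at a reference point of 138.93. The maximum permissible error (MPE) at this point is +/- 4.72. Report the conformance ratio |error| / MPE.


e = indication - reference = 138.254 - 138.93 = -0.6760
|e| = 0.6760
ratio = |e| / MPE = 0.6760 / 4.72
ratio = 0.1432

0.1432


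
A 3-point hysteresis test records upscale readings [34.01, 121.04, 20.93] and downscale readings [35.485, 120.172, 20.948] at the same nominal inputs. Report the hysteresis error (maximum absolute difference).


|34.01 - 35.485| = 1.4750
|121.04 - 120.172| = 0.8680
|20.93 - 20.948| = 0.0180
hysteresis = max(diffs) = 1.4750

1.4750


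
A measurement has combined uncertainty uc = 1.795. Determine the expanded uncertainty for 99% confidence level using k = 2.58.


U = k * uc
U = 2.58 * 1.795
U = 4.6311

4.6311


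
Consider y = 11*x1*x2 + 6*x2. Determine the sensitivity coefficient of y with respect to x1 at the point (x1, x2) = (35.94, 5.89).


y = 11*x1*x2 + 6*x2
dy/dx1 = 11*x2
Evaluate at x2 = 5.89: c1 = 11 * 5.89
c1 = 64.7900

64.7900


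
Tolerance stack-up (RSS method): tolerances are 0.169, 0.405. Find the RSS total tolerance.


RSS = sqrt(0.169^2 + 0.405^2)
= sqrt(0.192586)
= 0.4388

0.4388


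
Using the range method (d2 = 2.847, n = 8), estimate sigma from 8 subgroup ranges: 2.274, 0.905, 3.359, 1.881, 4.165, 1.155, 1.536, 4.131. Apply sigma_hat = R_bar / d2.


R_bar = (2.274 + 0.905 + 3.359 + 1.881 + 4.165 + 1.155 + 1.536 + 4.131) / 8
R_bar = 19.406 / 8 = 2.42575
sigma_hat = R_bar / d2 = 2.42575 / 2.847 = 0.8520

0.8520


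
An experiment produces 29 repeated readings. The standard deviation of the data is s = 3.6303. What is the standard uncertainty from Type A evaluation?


u_A = s / sqrt(n)
u_A = 3.6303 / sqrt(29)
u_A = 3.6303 / 5.3851648
u_A = 0.6741

0.6741


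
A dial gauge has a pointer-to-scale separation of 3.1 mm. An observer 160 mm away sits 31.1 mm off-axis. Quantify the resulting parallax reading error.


error = h * offset / d
= 3.1 * 31.1 / 160
= 0.6026

0.6026


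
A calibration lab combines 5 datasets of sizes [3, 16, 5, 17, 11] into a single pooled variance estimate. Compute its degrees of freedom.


nu = sum_i (n_i - 1)
nu = ((3 - 1) + (16 - 1) + (5 - 1) + (17 - 1) + (11 - 1))
nu = 2 + 15 + 4 + 16 + 10
nu = 47

47


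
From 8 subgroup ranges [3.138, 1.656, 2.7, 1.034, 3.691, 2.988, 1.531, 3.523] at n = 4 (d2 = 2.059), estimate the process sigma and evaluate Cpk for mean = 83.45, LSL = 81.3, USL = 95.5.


R_bar = (3.138 + 1.656 + 2.7 + 1.034 + 3.691 + 2.988 + 1.531 + 3.523) / 8 = 2.532625
sigma = R_bar / d2 = 2.532625 / 2.059 = 1.2300267
Cp = (USL - LSL)/(6*sigma) = (95.5 - 81.3)/(6*1.2300267) = 1.9241
Cpu = (95.5 - 83.45)/(3*1.2300267) = 3.2655
Cpl = (83.45 - 81.3)/(3*1.2300267) = 0.5826
Cpk = min(Cpu, Cpl) = 0.5826

0.5826


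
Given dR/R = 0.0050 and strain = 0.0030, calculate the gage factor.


GF = (dR/R) / epsilon
= 0.0050 / 0.0030
= 1.6667

1.6667


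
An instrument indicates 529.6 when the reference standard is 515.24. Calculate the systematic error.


Systematic error = measured - true
= 529.6 - 515.24
= 14.3600

14.3600


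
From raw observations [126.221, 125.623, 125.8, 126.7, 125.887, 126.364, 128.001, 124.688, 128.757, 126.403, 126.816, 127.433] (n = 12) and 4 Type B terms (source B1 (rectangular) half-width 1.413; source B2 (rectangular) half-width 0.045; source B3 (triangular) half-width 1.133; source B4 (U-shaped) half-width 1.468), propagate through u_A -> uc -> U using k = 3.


mean = (126.221 + 125.623 + 125.8 + 126.7 + 125.887 + 126.364 + 128.001 + 124.688 + 128.757 + 126.403 + 126.816 + 127.433) / 12 = 126.55775
s = sqrt(sum((x - mean)^2)/(n-1)) = 1.1012952
u_A = s / sqrt(n) = 1.1012952 / sqrt(12) = 0.31791654
u_B1 = 1.413 / sqrt(3) = 0.81579593
u_B2 = 0.045 / sqrt(3) = 0.025980762
u_B3 = 1.133 / sqrt(6) = 0.46254531
u_B4 = 1.468 / sqrt(2) = 1.0380328
uc = sqrt(0.31791654^2 + 0.81579593^2 + 0.025980762^2 + 0.46254531^2 + 1.0380328^2) = 1.4348272
U = k * uc = 3 * 1.4348272
U = 4.3045

4.3045


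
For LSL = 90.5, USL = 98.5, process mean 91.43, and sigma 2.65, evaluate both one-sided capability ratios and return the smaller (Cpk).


Cpu = (USL - mean) / (3*sigma) = (98.5 - 91.43) / (3*2.65) = 0.8893
Cpl = (mean - LSL) / (3*sigma) = (91.43 - 90.5) / (3*2.65) = 0.1170
Cpk = min(Cpu, Cpl) = 0.1170

0.1170


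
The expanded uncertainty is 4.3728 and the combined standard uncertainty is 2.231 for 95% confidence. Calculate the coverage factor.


k = U / uc
k = 4.3728 / 2.231
k = 1.96

1.96


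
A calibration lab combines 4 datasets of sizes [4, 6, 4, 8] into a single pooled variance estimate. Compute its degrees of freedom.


nu = sum_i (n_i - 1)
nu = ((4 - 1) + (6 - 1) + (4 - 1) + (8 - 1))
nu = 3 + 5 + 3 + 7
nu = 18

18


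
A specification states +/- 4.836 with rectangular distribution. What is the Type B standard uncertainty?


u_B = half_width / sqrt(3)
u_B = 4.836 / 1.7320508
u_B = 2.7921

2.7921


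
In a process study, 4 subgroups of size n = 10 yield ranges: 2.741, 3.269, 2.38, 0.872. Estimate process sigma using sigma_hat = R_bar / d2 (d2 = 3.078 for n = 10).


R_bar = (2.741 + 3.269 + 2.38 + 0.872) / 4
R_bar = 9.262 / 4 = 2.3155
sigma_hat = R_bar / d2 = 2.3155 / 3.078 = 0.7523

0.7523


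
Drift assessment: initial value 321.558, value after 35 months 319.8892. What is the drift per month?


rate = (v2 - v1) / months
= (319.8892 - 321.558) / 35
= -1.6688 / 35
= -0.0477

-0.0477


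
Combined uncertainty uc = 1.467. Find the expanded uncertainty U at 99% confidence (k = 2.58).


U = k * uc
U = 2.58 * 1.467
U = 3.7849

3.7849


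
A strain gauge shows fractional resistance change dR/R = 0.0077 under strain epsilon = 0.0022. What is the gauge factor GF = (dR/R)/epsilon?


GF = (dR/R) / epsilon
= 0.0077 / 0.0022
= 3.5000

3.5000


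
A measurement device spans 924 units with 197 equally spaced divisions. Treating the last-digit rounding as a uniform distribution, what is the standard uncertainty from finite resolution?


resolution = range / divisions
resolution = 924 / 197 = 4.6903553
u_res = resolution / (2*sqrt(3))
u_res = 4.6903553 / 3.4641016
u_res = 1.3540

1.3540


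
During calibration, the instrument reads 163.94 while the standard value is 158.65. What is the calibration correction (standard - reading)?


Correction = standard - reading
= 158.65 - 163.94
= -5.2900

-5.2900


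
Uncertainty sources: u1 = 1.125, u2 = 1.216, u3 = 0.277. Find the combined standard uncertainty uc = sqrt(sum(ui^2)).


uc = sqrt(1.125^2 + 1.216^2 + 0.277^2)
uc = sqrt(2.82101)
uc = 1.6796

1.6796


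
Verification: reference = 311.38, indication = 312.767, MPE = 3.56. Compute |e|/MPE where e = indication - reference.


e = indication - reference = 312.767 - 311.38 = 1.3870
|e| = 1.3870
ratio = |e| / MPE = 1.3870 / 3.56
ratio = 0.3896

0.3896


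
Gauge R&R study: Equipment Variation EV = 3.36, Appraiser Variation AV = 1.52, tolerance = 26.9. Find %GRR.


GRR = sqrt(EV^2 + AV^2) = sqrt(3.36^2 + 1.52^2) = 3.6878178
%GRR = GRR / tol * 100 = 3.6878178 / 26.9 * 100
%GRR = 13.7094

13.7094


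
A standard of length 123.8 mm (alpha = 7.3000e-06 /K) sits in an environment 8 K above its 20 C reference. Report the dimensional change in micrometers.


dL = L * alpha * dT
= 123.8 * 7.3000e-06 * 8
= 0.0072299 mm
dL_um = 0.0072299 * 1000 = 7.2299 um

7.2299


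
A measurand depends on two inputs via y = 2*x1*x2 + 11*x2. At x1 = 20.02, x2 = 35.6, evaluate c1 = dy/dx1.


y = 2*x1*x2 + 11*x2
dy/dx1 = 2*x2
Evaluate at x2 = 35.6: c1 = 2 * 35.6
c1 = 71.2000

71.2000


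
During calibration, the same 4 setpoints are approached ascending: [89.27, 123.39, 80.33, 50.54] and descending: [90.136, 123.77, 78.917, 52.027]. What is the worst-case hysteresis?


|89.27 - 90.136| = 0.8660
|123.39 - 123.77| = 0.3800
|80.33 - 78.917| = 1.4130
|50.54 - 52.027| = 1.4870
hysteresis = max(diffs) = 1.4870

1.4870


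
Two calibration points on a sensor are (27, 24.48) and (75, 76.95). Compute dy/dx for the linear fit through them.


slope = (y2 - y1) / (x2 - x1)
= (76.95 - 24.48) / (75 - 27)
= 52.4700 / 48
= 1.0931

1.0931


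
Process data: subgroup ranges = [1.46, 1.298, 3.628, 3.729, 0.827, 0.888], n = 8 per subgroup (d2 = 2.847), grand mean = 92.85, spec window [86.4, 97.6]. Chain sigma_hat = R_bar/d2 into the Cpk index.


R_bar = (1.46 + 1.298 + 3.628 + 3.729 + 0.827 + 0.888) / 6 = 1.9716667
sigma = R_bar / d2 = 1.9716667 / 2.847 = 0.69254187
Cp = (USL - LSL)/(6*sigma) = (97.6 - 86.4)/(6*0.69254187) = 2.6954
Cpu = (97.6 - 92.85)/(3*0.69254187) = 2.2863
Cpl = (92.85 - 86.4)/(3*0.69254187) = 3.1045
Cpk = min(Cpu, Cpl) = 2.2863

2.2863


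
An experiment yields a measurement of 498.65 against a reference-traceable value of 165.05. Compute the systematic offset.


Systematic error = measured - true
= 498.65 - 165.05
= 333.6000

333.6000


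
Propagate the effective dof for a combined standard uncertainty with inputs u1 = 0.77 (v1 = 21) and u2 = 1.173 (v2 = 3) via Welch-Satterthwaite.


uc = sqrt(u1^2 + u2^2) = sqrt(0.77^2 + 1.173^2) = 1.4031497
v_eff = uc^4 / (u1^4/v1 + u2^4/v2)
= 1.4031497^4 / (0.77^4/21 + 1.173^4/3)
= 3.8762879 / 0.64779975
v_eff = 5.9838

5.9838


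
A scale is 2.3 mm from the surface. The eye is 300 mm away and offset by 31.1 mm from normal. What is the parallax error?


error = h * offset / d
= 2.3 * 31.1 / 300
= 0.2384

0.2384


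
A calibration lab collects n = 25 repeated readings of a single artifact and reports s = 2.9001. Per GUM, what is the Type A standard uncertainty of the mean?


u_A = s / sqrt(n)
u_A = 2.9001 / sqrt(25)
u_A = 2.9001 / 5
u_A = 0.5800

0.5800


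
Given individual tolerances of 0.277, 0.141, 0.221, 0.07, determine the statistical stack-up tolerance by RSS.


RSS = sqrt(0.277^2 + 0.141^2 + 0.221^2 + 0.07^2)
= sqrt(0.150351)
= 0.3878

0.3878
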